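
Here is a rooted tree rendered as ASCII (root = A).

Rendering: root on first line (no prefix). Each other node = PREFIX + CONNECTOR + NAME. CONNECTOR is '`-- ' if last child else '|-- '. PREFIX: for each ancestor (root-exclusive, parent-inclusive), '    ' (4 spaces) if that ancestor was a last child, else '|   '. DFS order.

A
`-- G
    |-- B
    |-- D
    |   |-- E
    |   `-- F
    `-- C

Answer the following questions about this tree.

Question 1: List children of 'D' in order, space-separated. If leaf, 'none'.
Answer: E F

Derivation:
Node D's children (from adjacency): E, F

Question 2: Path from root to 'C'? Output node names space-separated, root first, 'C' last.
Walk down from root: A -> G -> C

Answer: A G C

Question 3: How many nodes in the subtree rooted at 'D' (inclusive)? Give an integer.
Subtree rooted at D contains: D, E, F
Count = 3

Answer: 3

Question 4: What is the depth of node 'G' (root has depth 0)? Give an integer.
Path from root to G: A -> G
Depth = number of edges = 1

Answer: 1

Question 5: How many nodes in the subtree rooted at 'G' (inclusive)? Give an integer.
Subtree rooted at G contains: B, C, D, E, F, G
Count = 6

Answer: 6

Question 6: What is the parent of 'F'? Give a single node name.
Scan adjacency: F appears as child of D

Answer: D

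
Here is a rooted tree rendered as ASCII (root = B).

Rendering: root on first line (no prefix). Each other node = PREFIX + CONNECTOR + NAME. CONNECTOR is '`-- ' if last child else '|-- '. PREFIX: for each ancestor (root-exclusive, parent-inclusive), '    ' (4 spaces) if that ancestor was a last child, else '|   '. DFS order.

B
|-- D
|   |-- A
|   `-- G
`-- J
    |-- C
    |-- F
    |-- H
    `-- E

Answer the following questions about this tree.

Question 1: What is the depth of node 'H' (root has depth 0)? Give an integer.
Answer: 2

Derivation:
Path from root to H: B -> J -> H
Depth = number of edges = 2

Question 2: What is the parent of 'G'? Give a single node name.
Answer: D

Derivation:
Scan adjacency: G appears as child of D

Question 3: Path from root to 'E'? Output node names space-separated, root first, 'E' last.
Walk down from root: B -> J -> E

Answer: B J E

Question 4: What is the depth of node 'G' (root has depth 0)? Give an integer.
Path from root to G: B -> D -> G
Depth = number of edges = 2

Answer: 2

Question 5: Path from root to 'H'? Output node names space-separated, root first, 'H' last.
Walk down from root: B -> J -> H

Answer: B J H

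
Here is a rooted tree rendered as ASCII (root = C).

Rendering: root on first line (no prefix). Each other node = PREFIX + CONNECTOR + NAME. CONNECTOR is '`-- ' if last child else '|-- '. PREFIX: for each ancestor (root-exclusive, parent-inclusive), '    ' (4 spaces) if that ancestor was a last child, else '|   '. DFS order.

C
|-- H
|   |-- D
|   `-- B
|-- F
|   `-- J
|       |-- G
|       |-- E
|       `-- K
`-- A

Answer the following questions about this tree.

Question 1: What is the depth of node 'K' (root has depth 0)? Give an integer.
Path from root to K: C -> F -> J -> K
Depth = number of edges = 3

Answer: 3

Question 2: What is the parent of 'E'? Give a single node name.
Scan adjacency: E appears as child of J

Answer: J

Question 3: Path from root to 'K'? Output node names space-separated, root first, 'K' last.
Walk down from root: C -> F -> J -> K

Answer: C F J K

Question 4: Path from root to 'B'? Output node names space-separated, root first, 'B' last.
Walk down from root: C -> H -> B

Answer: C H B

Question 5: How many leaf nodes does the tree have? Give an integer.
Answer: 6

Derivation:
Leaves (nodes with no children): A, B, D, E, G, K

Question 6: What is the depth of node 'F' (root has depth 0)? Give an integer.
Path from root to F: C -> F
Depth = number of edges = 1

Answer: 1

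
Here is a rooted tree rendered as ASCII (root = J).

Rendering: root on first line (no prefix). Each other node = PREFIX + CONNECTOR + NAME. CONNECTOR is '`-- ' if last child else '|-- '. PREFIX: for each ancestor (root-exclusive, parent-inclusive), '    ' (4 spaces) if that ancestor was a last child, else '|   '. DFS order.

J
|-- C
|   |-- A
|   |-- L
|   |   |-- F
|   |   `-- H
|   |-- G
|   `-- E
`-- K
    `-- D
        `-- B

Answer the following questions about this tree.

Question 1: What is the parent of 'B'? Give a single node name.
Answer: D

Derivation:
Scan adjacency: B appears as child of D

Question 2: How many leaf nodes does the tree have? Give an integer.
Answer: 6

Derivation:
Leaves (nodes with no children): A, B, E, F, G, H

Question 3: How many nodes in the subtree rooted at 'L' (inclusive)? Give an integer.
Answer: 3

Derivation:
Subtree rooted at L contains: F, H, L
Count = 3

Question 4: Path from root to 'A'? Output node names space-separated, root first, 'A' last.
Walk down from root: J -> C -> A

Answer: J C A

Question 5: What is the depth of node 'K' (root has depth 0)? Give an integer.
Path from root to K: J -> K
Depth = number of edges = 1

Answer: 1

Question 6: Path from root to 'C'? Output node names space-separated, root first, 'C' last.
Walk down from root: J -> C

Answer: J C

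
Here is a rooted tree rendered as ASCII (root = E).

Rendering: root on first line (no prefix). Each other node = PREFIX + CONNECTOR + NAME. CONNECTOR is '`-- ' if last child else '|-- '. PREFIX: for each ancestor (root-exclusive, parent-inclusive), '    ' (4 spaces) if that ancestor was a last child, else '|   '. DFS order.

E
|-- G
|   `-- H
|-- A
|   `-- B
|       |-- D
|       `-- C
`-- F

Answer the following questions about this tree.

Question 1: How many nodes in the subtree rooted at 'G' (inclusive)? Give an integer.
Subtree rooted at G contains: G, H
Count = 2

Answer: 2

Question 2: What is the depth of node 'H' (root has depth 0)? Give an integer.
Answer: 2

Derivation:
Path from root to H: E -> G -> H
Depth = number of edges = 2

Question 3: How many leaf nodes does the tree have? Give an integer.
Leaves (nodes with no children): C, D, F, H

Answer: 4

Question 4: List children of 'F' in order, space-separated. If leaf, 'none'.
Answer: none

Derivation:
Node F's children (from adjacency): (leaf)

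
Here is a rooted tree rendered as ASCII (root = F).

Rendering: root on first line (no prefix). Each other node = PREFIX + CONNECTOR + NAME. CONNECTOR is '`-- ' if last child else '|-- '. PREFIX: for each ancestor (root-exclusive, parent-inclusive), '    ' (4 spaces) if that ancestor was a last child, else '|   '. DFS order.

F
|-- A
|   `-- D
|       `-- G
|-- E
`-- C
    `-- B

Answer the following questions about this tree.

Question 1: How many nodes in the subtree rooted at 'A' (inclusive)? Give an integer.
Subtree rooted at A contains: A, D, G
Count = 3

Answer: 3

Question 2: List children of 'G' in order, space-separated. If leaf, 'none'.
Node G's children (from adjacency): (leaf)

Answer: none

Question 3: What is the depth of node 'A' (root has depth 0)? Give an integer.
Path from root to A: F -> A
Depth = number of edges = 1

Answer: 1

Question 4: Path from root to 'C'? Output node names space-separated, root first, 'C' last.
Answer: F C

Derivation:
Walk down from root: F -> C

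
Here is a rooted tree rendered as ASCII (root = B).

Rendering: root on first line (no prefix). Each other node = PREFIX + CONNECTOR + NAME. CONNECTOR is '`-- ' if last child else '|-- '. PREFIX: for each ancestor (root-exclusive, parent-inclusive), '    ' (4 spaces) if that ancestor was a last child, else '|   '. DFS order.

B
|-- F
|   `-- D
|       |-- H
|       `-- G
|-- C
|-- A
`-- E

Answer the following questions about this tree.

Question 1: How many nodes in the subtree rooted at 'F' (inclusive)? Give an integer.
Subtree rooted at F contains: D, F, G, H
Count = 4

Answer: 4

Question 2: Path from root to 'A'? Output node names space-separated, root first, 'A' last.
Answer: B A

Derivation:
Walk down from root: B -> A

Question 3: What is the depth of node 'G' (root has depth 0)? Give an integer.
Answer: 3

Derivation:
Path from root to G: B -> F -> D -> G
Depth = number of edges = 3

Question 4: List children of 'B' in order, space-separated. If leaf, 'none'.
Answer: F C A E

Derivation:
Node B's children (from adjacency): F, C, A, E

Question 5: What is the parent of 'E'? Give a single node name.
Scan adjacency: E appears as child of B

Answer: B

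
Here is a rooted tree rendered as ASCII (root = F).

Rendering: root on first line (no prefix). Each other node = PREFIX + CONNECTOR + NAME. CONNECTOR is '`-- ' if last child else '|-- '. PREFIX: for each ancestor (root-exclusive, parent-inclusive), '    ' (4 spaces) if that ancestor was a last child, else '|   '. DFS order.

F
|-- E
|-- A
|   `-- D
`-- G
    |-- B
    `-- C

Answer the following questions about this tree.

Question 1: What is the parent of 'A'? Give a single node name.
Answer: F

Derivation:
Scan adjacency: A appears as child of F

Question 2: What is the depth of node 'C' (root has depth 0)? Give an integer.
Answer: 2

Derivation:
Path from root to C: F -> G -> C
Depth = number of edges = 2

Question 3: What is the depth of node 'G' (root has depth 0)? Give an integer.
Answer: 1

Derivation:
Path from root to G: F -> G
Depth = number of edges = 1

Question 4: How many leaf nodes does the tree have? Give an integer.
Leaves (nodes with no children): B, C, D, E

Answer: 4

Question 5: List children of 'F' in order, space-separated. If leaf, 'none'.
Answer: E A G

Derivation:
Node F's children (from adjacency): E, A, G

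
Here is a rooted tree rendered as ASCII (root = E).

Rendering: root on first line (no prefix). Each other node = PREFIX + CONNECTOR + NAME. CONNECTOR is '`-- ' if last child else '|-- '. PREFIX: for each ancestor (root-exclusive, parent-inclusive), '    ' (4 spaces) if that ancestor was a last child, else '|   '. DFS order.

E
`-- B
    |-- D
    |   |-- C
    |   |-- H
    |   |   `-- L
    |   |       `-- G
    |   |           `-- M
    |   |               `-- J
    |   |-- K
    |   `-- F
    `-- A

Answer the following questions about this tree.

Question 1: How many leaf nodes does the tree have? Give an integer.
Answer: 5

Derivation:
Leaves (nodes with no children): A, C, F, J, K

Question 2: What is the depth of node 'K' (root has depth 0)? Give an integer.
Answer: 3

Derivation:
Path from root to K: E -> B -> D -> K
Depth = number of edges = 3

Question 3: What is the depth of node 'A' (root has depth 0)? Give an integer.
Path from root to A: E -> B -> A
Depth = number of edges = 2

Answer: 2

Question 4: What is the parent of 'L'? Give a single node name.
Answer: H

Derivation:
Scan adjacency: L appears as child of H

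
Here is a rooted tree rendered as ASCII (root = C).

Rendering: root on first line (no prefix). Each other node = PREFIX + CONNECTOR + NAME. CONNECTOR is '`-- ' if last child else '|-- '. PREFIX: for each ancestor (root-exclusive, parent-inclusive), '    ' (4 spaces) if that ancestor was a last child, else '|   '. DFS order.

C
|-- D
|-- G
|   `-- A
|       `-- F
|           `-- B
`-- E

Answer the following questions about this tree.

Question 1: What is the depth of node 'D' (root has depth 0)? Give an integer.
Path from root to D: C -> D
Depth = number of edges = 1

Answer: 1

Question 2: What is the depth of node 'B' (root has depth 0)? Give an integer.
Answer: 4

Derivation:
Path from root to B: C -> G -> A -> F -> B
Depth = number of edges = 4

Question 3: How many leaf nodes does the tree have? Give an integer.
Leaves (nodes with no children): B, D, E

Answer: 3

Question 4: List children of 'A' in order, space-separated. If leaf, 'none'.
Node A's children (from adjacency): F

Answer: F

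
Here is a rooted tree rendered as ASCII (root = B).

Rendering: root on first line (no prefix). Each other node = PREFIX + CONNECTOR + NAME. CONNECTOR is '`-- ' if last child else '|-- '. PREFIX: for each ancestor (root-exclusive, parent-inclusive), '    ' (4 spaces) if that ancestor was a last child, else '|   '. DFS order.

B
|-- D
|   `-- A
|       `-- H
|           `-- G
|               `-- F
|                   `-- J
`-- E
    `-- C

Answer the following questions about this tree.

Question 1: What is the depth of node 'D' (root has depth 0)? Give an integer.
Path from root to D: B -> D
Depth = number of edges = 1

Answer: 1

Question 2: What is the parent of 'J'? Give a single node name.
Scan adjacency: J appears as child of F

Answer: F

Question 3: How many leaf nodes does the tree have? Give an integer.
Leaves (nodes with no children): C, J

Answer: 2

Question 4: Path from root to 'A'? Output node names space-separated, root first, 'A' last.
Walk down from root: B -> D -> A

Answer: B D A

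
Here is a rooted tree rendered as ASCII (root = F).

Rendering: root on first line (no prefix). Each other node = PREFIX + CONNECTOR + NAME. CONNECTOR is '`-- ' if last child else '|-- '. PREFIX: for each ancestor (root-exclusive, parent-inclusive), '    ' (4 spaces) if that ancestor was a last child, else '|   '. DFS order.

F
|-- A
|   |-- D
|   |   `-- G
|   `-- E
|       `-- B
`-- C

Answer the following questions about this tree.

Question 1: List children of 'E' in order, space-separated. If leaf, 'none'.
Answer: B

Derivation:
Node E's children (from adjacency): B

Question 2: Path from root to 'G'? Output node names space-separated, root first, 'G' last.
Answer: F A D G

Derivation:
Walk down from root: F -> A -> D -> G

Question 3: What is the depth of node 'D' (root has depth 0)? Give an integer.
Path from root to D: F -> A -> D
Depth = number of edges = 2

Answer: 2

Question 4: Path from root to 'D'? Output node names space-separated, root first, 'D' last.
Answer: F A D

Derivation:
Walk down from root: F -> A -> D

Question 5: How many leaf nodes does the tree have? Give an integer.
Leaves (nodes with no children): B, C, G

Answer: 3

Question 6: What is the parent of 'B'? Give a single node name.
Answer: E

Derivation:
Scan adjacency: B appears as child of E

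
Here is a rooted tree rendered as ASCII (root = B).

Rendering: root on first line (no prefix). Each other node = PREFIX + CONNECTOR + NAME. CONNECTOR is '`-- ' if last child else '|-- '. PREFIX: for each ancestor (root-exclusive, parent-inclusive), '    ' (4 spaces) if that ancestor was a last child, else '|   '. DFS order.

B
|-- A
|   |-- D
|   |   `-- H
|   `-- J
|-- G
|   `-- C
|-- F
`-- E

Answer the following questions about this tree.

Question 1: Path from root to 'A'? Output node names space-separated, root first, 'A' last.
Answer: B A

Derivation:
Walk down from root: B -> A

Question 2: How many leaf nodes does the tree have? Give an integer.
Leaves (nodes with no children): C, E, F, H, J

Answer: 5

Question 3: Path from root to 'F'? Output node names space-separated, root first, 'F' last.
Walk down from root: B -> F

Answer: B F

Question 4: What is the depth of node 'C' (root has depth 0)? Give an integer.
Path from root to C: B -> G -> C
Depth = number of edges = 2

Answer: 2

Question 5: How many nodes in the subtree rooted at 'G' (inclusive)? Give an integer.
Subtree rooted at G contains: C, G
Count = 2

Answer: 2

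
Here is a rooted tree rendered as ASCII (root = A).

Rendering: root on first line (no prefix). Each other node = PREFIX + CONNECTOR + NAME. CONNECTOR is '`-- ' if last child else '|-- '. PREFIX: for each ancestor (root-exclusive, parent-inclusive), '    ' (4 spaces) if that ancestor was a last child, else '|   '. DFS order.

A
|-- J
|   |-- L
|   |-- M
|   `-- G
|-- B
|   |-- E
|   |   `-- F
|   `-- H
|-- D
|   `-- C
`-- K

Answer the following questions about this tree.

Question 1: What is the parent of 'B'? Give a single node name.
Scan adjacency: B appears as child of A

Answer: A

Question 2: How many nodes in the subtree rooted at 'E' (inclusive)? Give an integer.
Answer: 2

Derivation:
Subtree rooted at E contains: E, F
Count = 2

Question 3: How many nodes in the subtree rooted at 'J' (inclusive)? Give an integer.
Subtree rooted at J contains: G, J, L, M
Count = 4

Answer: 4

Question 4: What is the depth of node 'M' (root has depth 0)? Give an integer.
Path from root to M: A -> J -> M
Depth = number of edges = 2

Answer: 2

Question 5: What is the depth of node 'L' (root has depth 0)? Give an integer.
Path from root to L: A -> J -> L
Depth = number of edges = 2

Answer: 2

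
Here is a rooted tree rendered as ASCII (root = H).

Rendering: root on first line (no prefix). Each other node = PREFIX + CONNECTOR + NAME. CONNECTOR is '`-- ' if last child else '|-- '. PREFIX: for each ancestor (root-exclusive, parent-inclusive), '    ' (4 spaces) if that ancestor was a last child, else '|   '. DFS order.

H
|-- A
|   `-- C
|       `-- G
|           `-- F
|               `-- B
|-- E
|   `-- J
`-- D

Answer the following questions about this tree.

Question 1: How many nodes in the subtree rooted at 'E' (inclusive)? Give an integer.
Subtree rooted at E contains: E, J
Count = 2

Answer: 2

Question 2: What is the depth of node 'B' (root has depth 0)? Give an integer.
Answer: 5

Derivation:
Path from root to B: H -> A -> C -> G -> F -> B
Depth = number of edges = 5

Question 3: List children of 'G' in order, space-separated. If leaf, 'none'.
Answer: F

Derivation:
Node G's children (from adjacency): F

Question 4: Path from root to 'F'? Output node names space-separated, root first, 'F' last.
Walk down from root: H -> A -> C -> G -> F

Answer: H A C G F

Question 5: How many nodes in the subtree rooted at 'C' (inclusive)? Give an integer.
Subtree rooted at C contains: B, C, F, G
Count = 4

Answer: 4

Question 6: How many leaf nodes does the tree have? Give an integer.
Leaves (nodes with no children): B, D, J

Answer: 3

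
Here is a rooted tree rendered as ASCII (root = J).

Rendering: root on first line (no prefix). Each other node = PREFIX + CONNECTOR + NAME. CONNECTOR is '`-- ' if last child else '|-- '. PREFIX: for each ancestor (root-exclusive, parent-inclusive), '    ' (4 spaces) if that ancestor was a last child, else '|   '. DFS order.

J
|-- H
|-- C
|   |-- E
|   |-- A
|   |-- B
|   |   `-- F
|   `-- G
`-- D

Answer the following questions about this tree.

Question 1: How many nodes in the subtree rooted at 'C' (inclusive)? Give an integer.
Subtree rooted at C contains: A, B, C, E, F, G
Count = 6

Answer: 6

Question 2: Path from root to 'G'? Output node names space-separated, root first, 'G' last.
Walk down from root: J -> C -> G

Answer: J C G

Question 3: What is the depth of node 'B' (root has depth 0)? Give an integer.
Answer: 2

Derivation:
Path from root to B: J -> C -> B
Depth = number of edges = 2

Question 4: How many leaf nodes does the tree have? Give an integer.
Answer: 6

Derivation:
Leaves (nodes with no children): A, D, E, F, G, H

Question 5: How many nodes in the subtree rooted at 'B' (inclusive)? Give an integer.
Answer: 2

Derivation:
Subtree rooted at B contains: B, F
Count = 2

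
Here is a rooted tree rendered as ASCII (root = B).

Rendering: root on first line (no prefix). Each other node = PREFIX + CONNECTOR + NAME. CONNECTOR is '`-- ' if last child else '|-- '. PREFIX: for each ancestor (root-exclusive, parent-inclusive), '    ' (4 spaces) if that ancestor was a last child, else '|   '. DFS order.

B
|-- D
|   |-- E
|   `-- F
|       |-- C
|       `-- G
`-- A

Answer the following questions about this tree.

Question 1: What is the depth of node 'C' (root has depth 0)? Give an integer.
Answer: 3

Derivation:
Path from root to C: B -> D -> F -> C
Depth = number of edges = 3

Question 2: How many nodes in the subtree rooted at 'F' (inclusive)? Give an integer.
Subtree rooted at F contains: C, F, G
Count = 3

Answer: 3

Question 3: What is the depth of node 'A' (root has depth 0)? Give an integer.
Path from root to A: B -> A
Depth = number of edges = 1

Answer: 1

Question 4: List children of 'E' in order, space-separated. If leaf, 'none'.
Node E's children (from adjacency): (leaf)

Answer: none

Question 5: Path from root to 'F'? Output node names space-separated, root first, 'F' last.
Answer: B D F

Derivation:
Walk down from root: B -> D -> F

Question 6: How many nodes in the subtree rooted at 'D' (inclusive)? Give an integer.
Subtree rooted at D contains: C, D, E, F, G
Count = 5

Answer: 5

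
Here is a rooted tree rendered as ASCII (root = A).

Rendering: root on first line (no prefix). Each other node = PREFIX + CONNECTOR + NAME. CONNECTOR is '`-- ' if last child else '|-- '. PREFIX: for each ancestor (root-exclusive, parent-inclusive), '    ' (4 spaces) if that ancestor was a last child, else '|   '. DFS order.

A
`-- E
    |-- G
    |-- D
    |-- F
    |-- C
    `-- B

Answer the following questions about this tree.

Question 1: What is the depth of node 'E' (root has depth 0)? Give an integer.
Answer: 1

Derivation:
Path from root to E: A -> E
Depth = number of edges = 1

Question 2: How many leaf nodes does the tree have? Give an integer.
Leaves (nodes with no children): B, C, D, F, G

Answer: 5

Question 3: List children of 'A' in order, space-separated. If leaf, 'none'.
Answer: E

Derivation:
Node A's children (from adjacency): E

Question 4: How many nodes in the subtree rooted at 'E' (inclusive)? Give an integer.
Answer: 6

Derivation:
Subtree rooted at E contains: B, C, D, E, F, G
Count = 6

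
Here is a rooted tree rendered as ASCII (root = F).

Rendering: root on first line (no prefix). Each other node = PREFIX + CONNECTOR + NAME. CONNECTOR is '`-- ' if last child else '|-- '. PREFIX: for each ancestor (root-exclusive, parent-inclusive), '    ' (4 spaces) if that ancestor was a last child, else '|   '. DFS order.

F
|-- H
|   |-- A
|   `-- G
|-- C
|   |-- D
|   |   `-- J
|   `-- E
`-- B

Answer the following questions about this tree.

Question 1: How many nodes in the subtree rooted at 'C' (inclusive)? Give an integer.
Answer: 4

Derivation:
Subtree rooted at C contains: C, D, E, J
Count = 4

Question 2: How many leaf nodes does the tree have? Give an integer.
Leaves (nodes with no children): A, B, E, G, J

Answer: 5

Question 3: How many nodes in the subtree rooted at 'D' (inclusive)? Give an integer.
Answer: 2

Derivation:
Subtree rooted at D contains: D, J
Count = 2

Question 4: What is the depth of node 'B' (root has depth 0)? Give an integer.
Answer: 1

Derivation:
Path from root to B: F -> B
Depth = number of edges = 1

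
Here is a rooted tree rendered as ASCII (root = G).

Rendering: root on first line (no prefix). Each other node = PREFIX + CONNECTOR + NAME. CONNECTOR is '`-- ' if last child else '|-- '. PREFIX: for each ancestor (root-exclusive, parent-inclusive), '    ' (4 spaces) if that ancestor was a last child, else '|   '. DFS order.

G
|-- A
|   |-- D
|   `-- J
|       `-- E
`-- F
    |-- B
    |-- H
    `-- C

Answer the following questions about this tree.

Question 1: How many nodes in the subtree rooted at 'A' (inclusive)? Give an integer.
Answer: 4

Derivation:
Subtree rooted at A contains: A, D, E, J
Count = 4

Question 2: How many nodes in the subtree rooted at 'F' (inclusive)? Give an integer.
Subtree rooted at F contains: B, C, F, H
Count = 4

Answer: 4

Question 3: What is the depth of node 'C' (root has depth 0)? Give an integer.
Answer: 2

Derivation:
Path from root to C: G -> F -> C
Depth = number of edges = 2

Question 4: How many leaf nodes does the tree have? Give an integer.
Leaves (nodes with no children): B, C, D, E, H

Answer: 5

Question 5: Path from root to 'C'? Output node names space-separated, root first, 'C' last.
Walk down from root: G -> F -> C

Answer: G F C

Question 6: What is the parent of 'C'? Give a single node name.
Scan adjacency: C appears as child of F

Answer: F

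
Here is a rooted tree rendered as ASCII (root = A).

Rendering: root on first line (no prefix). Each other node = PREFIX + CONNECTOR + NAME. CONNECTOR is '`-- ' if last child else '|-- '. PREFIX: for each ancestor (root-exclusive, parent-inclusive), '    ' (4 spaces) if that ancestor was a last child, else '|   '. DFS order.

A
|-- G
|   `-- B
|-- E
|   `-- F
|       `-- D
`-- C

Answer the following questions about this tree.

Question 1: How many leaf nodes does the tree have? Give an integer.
Answer: 3

Derivation:
Leaves (nodes with no children): B, C, D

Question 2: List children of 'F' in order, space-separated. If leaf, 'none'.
Node F's children (from adjacency): D

Answer: D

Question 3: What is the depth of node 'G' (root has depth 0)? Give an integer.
Answer: 1

Derivation:
Path from root to G: A -> G
Depth = number of edges = 1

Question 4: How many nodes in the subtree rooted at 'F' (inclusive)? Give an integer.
Subtree rooted at F contains: D, F
Count = 2

Answer: 2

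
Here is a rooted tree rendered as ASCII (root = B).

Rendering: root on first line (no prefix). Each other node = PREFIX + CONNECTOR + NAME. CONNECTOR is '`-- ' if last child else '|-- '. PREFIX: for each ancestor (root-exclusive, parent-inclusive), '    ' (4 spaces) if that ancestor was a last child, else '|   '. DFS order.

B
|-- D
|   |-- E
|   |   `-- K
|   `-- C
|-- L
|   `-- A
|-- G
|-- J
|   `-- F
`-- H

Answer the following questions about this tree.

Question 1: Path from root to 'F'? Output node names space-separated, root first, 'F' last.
Walk down from root: B -> J -> F

Answer: B J F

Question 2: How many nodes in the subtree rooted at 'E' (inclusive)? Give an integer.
Answer: 2

Derivation:
Subtree rooted at E contains: E, K
Count = 2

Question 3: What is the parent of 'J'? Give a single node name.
Answer: B

Derivation:
Scan adjacency: J appears as child of B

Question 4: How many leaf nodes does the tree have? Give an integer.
Answer: 6

Derivation:
Leaves (nodes with no children): A, C, F, G, H, K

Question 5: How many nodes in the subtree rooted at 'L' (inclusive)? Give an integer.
Answer: 2

Derivation:
Subtree rooted at L contains: A, L
Count = 2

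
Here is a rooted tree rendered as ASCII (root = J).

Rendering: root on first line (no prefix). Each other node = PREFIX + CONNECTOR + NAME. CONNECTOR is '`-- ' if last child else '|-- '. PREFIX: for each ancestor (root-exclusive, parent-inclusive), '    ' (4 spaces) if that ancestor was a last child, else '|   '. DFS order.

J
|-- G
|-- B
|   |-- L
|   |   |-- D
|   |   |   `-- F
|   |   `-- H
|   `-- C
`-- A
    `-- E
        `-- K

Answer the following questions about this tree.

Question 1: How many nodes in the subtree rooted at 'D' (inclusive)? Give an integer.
Subtree rooted at D contains: D, F
Count = 2

Answer: 2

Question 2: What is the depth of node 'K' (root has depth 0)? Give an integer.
Answer: 3

Derivation:
Path from root to K: J -> A -> E -> K
Depth = number of edges = 3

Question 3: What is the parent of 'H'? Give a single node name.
Answer: L

Derivation:
Scan adjacency: H appears as child of L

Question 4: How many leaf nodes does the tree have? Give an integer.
Answer: 5

Derivation:
Leaves (nodes with no children): C, F, G, H, K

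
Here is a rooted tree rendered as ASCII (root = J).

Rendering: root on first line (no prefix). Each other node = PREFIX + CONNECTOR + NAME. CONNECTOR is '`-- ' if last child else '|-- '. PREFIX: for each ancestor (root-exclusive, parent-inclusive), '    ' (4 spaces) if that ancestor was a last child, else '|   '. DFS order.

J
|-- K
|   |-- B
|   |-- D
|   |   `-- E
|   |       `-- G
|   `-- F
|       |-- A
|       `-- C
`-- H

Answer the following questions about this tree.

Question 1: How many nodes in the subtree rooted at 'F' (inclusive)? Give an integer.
Answer: 3

Derivation:
Subtree rooted at F contains: A, C, F
Count = 3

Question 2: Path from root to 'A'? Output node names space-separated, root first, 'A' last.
Answer: J K F A

Derivation:
Walk down from root: J -> K -> F -> A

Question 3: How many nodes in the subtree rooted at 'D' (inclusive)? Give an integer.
Answer: 3

Derivation:
Subtree rooted at D contains: D, E, G
Count = 3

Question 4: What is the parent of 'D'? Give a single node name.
Answer: K

Derivation:
Scan adjacency: D appears as child of K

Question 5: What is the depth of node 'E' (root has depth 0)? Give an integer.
Answer: 3

Derivation:
Path from root to E: J -> K -> D -> E
Depth = number of edges = 3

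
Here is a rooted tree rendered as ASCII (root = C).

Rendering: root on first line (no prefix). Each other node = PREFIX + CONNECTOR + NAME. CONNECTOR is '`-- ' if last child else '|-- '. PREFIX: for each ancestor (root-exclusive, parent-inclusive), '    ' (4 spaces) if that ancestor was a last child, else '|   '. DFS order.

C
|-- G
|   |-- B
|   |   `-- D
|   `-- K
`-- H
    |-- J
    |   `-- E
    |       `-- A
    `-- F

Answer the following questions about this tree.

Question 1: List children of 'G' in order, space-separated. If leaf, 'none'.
Answer: B K

Derivation:
Node G's children (from adjacency): B, K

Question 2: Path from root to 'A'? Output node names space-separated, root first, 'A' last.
Walk down from root: C -> H -> J -> E -> A

Answer: C H J E A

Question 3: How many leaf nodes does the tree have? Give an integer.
Answer: 4

Derivation:
Leaves (nodes with no children): A, D, F, K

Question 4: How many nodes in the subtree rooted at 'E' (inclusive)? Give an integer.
Subtree rooted at E contains: A, E
Count = 2

Answer: 2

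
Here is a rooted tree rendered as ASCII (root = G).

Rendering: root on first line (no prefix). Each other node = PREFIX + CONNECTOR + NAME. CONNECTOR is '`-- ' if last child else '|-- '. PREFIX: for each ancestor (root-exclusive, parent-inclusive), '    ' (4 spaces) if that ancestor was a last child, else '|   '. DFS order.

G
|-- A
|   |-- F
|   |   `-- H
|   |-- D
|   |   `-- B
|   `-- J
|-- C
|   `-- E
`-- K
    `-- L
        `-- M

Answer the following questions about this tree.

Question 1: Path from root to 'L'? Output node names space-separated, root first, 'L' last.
Walk down from root: G -> K -> L

Answer: G K L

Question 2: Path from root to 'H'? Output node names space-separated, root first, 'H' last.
Walk down from root: G -> A -> F -> H

Answer: G A F H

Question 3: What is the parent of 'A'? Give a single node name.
Answer: G

Derivation:
Scan adjacency: A appears as child of G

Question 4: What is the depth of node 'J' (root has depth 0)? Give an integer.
Path from root to J: G -> A -> J
Depth = number of edges = 2

Answer: 2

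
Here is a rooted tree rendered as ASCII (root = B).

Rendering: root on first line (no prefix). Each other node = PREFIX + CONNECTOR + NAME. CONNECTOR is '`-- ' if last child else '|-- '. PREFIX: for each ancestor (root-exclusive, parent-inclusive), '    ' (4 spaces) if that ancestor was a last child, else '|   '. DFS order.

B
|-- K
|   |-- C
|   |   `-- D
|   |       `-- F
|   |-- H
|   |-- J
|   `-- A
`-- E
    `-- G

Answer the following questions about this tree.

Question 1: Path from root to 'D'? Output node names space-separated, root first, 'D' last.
Answer: B K C D

Derivation:
Walk down from root: B -> K -> C -> D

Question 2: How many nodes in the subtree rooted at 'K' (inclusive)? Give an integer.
Subtree rooted at K contains: A, C, D, F, H, J, K
Count = 7

Answer: 7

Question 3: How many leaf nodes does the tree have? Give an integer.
Answer: 5

Derivation:
Leaves (nodes with no children): A, F, G, H, J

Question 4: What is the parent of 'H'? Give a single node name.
Scan adjacency: H appears as child of K

Answer: K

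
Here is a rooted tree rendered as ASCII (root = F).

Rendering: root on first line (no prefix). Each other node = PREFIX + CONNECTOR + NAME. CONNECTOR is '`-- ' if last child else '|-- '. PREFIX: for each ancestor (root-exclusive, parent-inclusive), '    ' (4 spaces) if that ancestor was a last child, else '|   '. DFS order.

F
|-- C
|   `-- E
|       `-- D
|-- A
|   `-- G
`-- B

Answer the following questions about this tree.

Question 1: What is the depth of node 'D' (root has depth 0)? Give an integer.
Answer: 3

Derivation:
Path from root to D: F -> C -> E -> D
Depth = number of edges = 3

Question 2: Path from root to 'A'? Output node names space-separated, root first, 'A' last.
Answer: F A

Derivation:
Walk down from root: F -> A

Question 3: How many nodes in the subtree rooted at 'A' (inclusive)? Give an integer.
Answer: 2

Derivation:
Subtree rooted at A contains: A, G
Count = 2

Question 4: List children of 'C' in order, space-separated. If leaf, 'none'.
Answer: E

Derivation:
Node C's children (from adjacency): E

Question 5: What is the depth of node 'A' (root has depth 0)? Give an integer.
Answer: 1

Derivation:
Path from root to A: F -> A
Depth = number of edges = 1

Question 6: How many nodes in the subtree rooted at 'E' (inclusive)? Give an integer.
Answer: 2

Derivation:
Subtree rooted at E contains: D, E
Count = 2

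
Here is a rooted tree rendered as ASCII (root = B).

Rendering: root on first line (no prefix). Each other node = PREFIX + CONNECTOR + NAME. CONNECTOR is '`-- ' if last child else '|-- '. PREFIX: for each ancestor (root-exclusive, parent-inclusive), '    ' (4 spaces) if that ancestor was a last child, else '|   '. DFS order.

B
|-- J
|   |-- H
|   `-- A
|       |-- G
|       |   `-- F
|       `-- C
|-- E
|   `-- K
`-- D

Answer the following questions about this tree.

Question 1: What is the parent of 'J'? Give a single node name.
Answer: B

Derivation:
Scan adjacency: J appears as child of B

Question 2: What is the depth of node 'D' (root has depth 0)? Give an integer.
Path from root to D: B -> D
Depth = number of edges = 1

Answer: 1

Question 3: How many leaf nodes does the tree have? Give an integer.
Answer: 5

Derivation:
Leaves (nodes with no children): C, D, F, H, K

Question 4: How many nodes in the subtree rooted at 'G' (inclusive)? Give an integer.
Subtree rooted at G contains: F, G
Count = 2

Answer: 2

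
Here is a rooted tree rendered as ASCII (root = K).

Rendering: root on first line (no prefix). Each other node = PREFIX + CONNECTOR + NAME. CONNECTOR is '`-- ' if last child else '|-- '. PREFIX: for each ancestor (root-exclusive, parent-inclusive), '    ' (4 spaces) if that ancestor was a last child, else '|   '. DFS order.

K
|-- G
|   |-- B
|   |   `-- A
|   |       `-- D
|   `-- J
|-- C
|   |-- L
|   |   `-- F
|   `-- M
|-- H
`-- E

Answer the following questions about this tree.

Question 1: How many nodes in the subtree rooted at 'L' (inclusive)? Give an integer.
Subtree rooted at L contains: F, L
Count = 2

Answer: 2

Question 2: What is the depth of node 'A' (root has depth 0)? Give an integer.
Path from root to A: K -> G -> B -> A
Depth = number of edges = 3

Answer: 3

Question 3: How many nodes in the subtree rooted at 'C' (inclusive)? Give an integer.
Answer: 4

Derivation:
Subtree rooted at C contains: C, F, L, M
Count = 4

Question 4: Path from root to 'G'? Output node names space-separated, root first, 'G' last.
Walk down from root: K -> G

Answer: K G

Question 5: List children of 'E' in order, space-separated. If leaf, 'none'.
Answer: none

Derivation:
Node E's children (from adjacency): (leaf)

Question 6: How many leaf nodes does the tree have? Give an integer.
Leaves (nodes with no children): D, E, F, H, J, M

Answer: 6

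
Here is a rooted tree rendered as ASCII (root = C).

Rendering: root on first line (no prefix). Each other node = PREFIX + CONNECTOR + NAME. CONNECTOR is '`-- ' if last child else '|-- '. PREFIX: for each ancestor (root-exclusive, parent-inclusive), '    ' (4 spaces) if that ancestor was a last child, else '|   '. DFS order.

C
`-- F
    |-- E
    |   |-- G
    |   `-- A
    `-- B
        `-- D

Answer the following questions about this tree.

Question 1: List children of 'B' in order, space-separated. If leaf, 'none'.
Answer: D

Derivation:
Node B's children (from adjacency): D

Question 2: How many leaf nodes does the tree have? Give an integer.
Answer: 3

Derivation:
Leaves (nodes with no children): A, D, G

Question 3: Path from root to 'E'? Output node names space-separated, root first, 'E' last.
Answer: C F E

Derivation:
Walk down from root: C -> F -> E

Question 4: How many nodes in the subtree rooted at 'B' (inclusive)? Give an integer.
Answer: 2

Derivation:
Subtree rooted at B contains: B, D
Count = 2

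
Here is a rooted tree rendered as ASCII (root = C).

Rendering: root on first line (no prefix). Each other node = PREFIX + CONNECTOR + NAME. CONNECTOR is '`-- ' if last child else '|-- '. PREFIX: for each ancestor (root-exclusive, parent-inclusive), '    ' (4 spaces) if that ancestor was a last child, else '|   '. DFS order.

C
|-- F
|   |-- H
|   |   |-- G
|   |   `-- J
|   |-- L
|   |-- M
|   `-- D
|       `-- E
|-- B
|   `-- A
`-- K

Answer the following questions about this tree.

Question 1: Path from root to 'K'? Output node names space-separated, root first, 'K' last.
Walk down from root: C -> K

Answer: C K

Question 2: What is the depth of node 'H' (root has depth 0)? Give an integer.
Path from root to H: C -> F -> H
Depth = number of edges = 2

Answer: 2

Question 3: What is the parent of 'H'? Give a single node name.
Scan adjacency: H appears as child of F

Answer: F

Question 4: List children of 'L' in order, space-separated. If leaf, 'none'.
Answer: none

Derivation:
Node L's children (from adjacency): (leaf)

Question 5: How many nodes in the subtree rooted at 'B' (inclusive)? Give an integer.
Subtree rooted at B contains: A, B
Count = 2

Answer: 2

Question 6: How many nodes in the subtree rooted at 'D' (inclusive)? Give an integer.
Answer: 2

Derivation:
Subtree rooted at D contains: D, E
Count = 2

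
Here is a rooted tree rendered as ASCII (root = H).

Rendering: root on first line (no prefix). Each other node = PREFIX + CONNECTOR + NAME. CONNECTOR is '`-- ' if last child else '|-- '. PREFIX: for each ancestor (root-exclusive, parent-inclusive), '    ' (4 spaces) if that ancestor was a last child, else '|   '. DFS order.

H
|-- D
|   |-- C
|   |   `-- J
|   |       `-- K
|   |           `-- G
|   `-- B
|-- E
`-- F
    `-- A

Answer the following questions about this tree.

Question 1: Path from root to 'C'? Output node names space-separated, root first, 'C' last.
Walk down from root: H -> D -> C

Answer: H D C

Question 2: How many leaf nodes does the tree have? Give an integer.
Leaves (nodes with no children): A, B, E, G

Answer: 4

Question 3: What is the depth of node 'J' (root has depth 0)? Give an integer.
Path from root to J: H -> D -> C -> J
Depth = number of edges = 3

Answer: 3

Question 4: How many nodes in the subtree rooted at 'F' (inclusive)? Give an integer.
Subtree rooted at F contains: A, F
Count = 2

Answer: 2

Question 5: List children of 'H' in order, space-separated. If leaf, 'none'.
Node H's children (from adjacency): D, E, F

Answer: D E F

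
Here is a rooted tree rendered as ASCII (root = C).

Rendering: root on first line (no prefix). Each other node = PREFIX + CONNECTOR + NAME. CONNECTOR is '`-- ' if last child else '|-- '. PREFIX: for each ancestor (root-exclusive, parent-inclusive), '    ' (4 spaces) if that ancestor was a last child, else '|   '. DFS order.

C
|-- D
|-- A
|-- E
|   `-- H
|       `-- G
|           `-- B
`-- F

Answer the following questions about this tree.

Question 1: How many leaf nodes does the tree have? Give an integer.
Answer: 4

Derivation:
Leaves (nodes with no children): A, B, D, F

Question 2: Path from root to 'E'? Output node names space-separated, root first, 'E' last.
Answer: C E

Derivation:
Walk down from root: C -> E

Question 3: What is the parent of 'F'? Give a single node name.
Scan adjacency: F appears as child of C

Answer: C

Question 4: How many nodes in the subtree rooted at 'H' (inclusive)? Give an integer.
Answer: 3

Derivation:
Subtree rooted at H contains: B, G, H
Count = 3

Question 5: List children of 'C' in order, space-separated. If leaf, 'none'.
Node C's children (from adjacency): D, A, E, F

Answer: D A E F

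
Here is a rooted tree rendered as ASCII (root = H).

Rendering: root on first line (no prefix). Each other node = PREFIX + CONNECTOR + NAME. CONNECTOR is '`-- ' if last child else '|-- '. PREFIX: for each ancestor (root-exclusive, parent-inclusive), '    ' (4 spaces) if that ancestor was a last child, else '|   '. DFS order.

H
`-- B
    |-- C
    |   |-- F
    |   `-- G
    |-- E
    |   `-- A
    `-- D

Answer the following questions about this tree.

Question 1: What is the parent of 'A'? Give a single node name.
Scan adjacency: A appears as child of E

Answer: E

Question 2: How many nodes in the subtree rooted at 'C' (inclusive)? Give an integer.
Subtree rooted at C contains: C, F, G
Count = 3

Answer: 3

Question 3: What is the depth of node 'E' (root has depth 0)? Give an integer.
Path from root to E: H -> B -> E
Depth = number of edges = 2

Answer: 2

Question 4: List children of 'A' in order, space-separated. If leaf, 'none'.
Answer: none

Derivation:
Node A's children (from adjacency): (leaf)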